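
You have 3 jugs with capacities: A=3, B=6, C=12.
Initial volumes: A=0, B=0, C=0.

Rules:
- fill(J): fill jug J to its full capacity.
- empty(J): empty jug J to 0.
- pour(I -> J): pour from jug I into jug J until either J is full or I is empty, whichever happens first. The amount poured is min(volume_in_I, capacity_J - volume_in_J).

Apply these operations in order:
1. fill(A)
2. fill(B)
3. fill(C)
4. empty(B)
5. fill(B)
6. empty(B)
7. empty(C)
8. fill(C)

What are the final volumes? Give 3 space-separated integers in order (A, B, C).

Step 1: fill(A) -> (A=3 B=0 C=0)
Step 2: fill(B) -> (A=3 B=6 C=0)
Step 3: fill(C) -> (A=3 B=6 C=12)
Step 4: empty(B) -> (A=3 B=0 C=12)
Step 5: fill(B) -> (A=3 B=6 C=12)
Step 6: empty(B) -> (A=3 B=0 C=12)
Step 7: empty(C) -> (A=3 B=0 C=0)
Step 8: fill(C) -> (A=3 B=0 C=12)

Answer: 3 0 12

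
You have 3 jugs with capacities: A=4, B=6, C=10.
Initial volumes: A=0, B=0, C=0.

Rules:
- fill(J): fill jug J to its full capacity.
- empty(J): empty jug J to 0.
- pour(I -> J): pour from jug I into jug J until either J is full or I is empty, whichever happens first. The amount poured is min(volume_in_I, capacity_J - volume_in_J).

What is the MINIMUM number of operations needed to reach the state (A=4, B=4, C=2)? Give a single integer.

Answer: 4

Derivation:
BFS from (A=0, B=0, C=0). One shortest path:
  1. fill(C) -> (A=0 B=0 C=10)
  2. pour(C -> A) -> (A=4 B=0 C=6)
  3. pour(A -> B) -> (A=0 B=4 C=6)
  4. pour(C -> A) -> (A=4 B=4 C=2)
Reached target in 4 moves.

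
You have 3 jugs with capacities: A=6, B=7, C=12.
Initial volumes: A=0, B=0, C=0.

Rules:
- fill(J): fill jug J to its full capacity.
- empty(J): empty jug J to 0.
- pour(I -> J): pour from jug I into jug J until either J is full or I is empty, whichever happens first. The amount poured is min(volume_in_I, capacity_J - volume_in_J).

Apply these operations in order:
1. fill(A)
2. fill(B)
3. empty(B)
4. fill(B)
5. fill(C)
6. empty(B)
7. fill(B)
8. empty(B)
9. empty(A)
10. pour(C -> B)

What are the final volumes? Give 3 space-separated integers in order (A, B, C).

Answer: 0 7 5

Derivation:
Step 1: fill(A) -> (A=6 B=0 C=0)
Step 2: fill(B) -> (A=6 B=7 C=0)
Step 3: empty(B) -> (A=6 B=0 C=0)
Step 4: fill(B) -> (A=6 B=7 C=0)
Step 5: fill(C) -> (A=6 B=7 C=12)
Step 6: empty(B) -> (A=6 B=0 C=12)
Step 7: fill(B) -> (A=6 B=7 C=12)
Step 8: empty(B) -> (A=6 B=0 C=12)
Step 9: empty(A) -> (A=0 B=0 C=12)
Step 10: pour(C -> B) -> (A=0 B=7 C=5)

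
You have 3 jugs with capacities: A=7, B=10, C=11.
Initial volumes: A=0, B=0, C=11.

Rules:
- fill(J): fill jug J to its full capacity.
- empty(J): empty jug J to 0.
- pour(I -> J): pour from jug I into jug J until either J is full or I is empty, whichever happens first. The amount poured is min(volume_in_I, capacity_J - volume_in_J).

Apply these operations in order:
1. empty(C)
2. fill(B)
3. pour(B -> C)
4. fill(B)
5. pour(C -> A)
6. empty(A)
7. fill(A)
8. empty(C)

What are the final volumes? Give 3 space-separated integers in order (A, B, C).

Step 1: empty(C) -> (A=0 B=0 C=0)
Step 2: fill(B) -> (A=0 B=10 C=0)
Step 3: pour(B -> C) -> (A=0 B=0 C=10)
Step 4: fill(B) -> (A=0 B=10 C=10)
Step 5: pour(C -> A) -> (A=7 B=10 C=3)
Step 6: empty(A) -> (A=0 B=10 C=3)
Step 7: fill(A) -> (A=7 B=10 C=3)
Step 8: empty(C) -> (A=7 B=10 C=0)

Answer: 7 10 0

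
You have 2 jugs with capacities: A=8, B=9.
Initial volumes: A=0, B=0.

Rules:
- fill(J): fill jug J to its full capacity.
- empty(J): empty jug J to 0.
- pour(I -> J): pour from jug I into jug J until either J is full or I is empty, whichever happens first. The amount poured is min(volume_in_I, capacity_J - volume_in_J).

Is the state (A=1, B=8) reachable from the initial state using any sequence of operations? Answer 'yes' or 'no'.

BFS explored all 34 reachable states.
Reachable set includes: (0,0), (0,1), (0,2), (0,3), (0,4), (0,5), (0,6), (0,7), (0,8), (0,9), (1,0), (1,9) ...
Target (A=1, B=8) not in reachable set → no.

Answer: no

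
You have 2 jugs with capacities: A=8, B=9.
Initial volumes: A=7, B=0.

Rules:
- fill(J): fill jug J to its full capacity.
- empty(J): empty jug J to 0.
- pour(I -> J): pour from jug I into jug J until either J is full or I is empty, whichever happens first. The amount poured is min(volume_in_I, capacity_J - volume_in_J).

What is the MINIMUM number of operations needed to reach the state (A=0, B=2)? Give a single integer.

BFS from (A=7, B=0). One shortest path:
  1. empty(A) -> (A=0 B=0)
  2. fill(B) -> (A=0 B=9)
  3. pour(B -> A) -> (A=8 B=1)
  4. empty(A) -> (A=0 B=1)
  5. pour(B -> A) -> (A=1 B=0)
  6. fill(B) -> (A=1 B=9)
  7. pour(B -> A) -> (A=8 B=2)
  8. empty(A) -> (A=0 B=2)
Reached target in 8 moves.

Answer: 8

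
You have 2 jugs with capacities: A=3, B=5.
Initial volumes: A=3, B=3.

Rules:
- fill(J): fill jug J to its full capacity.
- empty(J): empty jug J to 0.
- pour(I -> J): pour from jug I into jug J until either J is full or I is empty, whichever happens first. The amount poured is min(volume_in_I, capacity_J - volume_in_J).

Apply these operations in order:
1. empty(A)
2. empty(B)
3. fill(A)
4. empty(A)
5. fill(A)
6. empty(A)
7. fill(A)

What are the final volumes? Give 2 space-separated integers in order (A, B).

Answer: 3 0

Derivation:
Step 1: empty(A) -> (A=0 B=3)
Step 2: empty(B) -> (A=0 B=0)
Step 3: fill(A) -> (A=3 B=0)
Step 4: empty(A) -> (A=0 B=0)
Step 5: fill(A) -> (A=3 B=0)
Step 6: empty(A) -> (A=0 B=0)
Step 7: fill(A) -> (A=3 B=0)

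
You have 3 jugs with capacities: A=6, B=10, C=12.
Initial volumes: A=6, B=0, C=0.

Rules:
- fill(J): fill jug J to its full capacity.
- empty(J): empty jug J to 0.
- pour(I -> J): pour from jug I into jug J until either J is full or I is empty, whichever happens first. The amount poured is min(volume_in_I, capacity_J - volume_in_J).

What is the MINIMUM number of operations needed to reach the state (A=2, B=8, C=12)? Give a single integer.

Answer: 6

Derivation:
BFS from (A=6, B=0, C=0). One shortest path:
  1. fill(B) -> (A=6 B=10 C=0)
  2. pour(B -> C) -> (A=6 B=0 C=10)
  3. pour(A -> B) -> (A=0 B=6 C=10)
  4. fill(A) -> (A=6 B=6 C=10)
  5. pour(A -> B) -> (A=2 B=10 C=10)
  6. pour(B -> C) -> (A=2 B=8 C=12)
Reached target in 6 moves.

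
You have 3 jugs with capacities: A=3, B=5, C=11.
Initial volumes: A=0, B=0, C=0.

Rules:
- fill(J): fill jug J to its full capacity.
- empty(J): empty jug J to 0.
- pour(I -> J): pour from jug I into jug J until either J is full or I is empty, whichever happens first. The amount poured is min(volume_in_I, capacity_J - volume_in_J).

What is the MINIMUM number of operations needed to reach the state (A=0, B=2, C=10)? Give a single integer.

Answer: 7

Derivation:
BFS from (A=0, B=0, C=0). One shortest path:
  1. fill(B) -> (A=0 B=5 C=0)
  2. pour(B -> C) -> (A=0 B=0 C=5)
  3. fill(B) -> (A=0 B=5 C=5)
  4. pour(B -> C) -> (A=0 B=0 C=10)
  5. fill(B) -> (A=0 B=5 C=10)
  6. pour(B -> A) -> (A=3 B=2 C=10)
  7. empty(A) -> (A=0 B=2 C=10)
Reached target in 7 moves.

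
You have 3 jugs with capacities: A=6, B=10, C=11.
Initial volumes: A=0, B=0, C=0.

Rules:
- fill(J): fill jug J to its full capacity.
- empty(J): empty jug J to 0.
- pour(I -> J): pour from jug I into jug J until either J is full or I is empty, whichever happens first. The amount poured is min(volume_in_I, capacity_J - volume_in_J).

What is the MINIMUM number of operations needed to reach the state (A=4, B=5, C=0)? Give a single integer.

Answer: 7

Derivation:
BFS from (A=0, B=0, C=0). One shortest path:
  1. fill(B) -> (A=0 B=10 C=0)
  2. pour(B -> A) -> (A=6 B=4 C=0)
  3. pour(A -> C) -> (A=0 B=4 C=6)
  4. pour(B -> A) -> (A=4 B=0 C=6)
  5. fill(B) -> (A=4 B=10 C=6)
  6. pour(B -> C) -> (A=4 B=5 C=11)
  7. empty(C) -> (A=4 B=5 C=0)
Reached target in 7 moves.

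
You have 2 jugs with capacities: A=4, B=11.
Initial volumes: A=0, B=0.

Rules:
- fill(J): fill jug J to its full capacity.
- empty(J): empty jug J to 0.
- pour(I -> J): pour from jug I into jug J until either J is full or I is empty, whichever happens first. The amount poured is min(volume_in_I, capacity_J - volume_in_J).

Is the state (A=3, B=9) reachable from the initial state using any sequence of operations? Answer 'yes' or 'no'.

Answer: no

Derivation:
BFS explored all 30 reachable states.
Reachable set includes: (0,0), (0,1), (0,2), (0,3), (0,4), (0,5), (0,6), (0,7), (0,8), (0,9), (0,10), (0,11) ...
Target (A=3, B=9) not in reachable set → no.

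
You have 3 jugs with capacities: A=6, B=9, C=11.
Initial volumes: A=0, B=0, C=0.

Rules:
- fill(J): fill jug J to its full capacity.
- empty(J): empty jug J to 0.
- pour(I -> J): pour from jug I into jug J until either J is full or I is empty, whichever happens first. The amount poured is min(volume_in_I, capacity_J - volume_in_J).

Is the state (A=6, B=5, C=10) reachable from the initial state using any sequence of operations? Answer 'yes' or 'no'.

Answer: yes

Derivation:
BFS from (A=0, B=0, C=0):
  1. fill(C) -> (A=0 B=0 C=11)
  2. pour(C -> A) -> (A=6 B=0 C=5)
  3. empty(A) -> (A=0 B=0 C=5)
  4. pour(C -> B) -> (A=0 B=5 C=0)
  5. fill(C) -> (A=0 B=5 C=11)
  6. pour(C -> A) -> (A=6 B=5 C=5)
  7. empty(A) -> (A=0 B=5 C=5)
  8. pour(C -> A) -> (A=5 B=5 C=0)
  9. fill(C) -> (A=5 B=5 C=11)
  10. pour(C -> A) -> (A=6 B=5 C=10)
Target reached → yes.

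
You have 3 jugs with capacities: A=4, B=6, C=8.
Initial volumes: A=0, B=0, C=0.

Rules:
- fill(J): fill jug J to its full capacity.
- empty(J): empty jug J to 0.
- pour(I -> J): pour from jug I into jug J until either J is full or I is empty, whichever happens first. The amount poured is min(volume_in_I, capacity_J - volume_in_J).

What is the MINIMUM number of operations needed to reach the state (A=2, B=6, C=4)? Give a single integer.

Answer: 5

Derivation:
BFS from (A=0, B=0, C=0). One shortest path:
  1. fill(A) -> (A=4 B=0 C=0)
  2. fill(C) -> (A=4 B=0 C=8)
  3. pour(A -> B) -> (A=0 B=4 C=8)
  4. pour(C -> A) -> (A=4 B=4 C=4)
  5. pour(A -> B) -> (A=2 B=6 C=4)
Reached target in 5 moves.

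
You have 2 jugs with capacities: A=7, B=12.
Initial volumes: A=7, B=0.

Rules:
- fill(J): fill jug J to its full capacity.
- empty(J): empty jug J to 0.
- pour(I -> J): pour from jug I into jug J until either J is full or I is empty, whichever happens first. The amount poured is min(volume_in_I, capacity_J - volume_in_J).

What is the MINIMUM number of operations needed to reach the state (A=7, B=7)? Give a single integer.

Answer: 2

Derivation:
BFS from (A=7, B=0). One shortest path:
  1. pour(A -> B) -> (A=0 B=7)
  2. fill(A) -> (A=7 B=7)
Reached target in 2 moves.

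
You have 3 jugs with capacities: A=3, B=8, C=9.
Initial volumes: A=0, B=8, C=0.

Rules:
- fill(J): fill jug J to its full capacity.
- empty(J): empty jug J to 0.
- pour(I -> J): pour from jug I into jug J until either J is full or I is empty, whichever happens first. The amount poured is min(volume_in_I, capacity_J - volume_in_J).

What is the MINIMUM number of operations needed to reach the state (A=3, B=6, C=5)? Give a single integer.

Answer: 6

Derivation:
BFS from (A=0, B=8, C=0). One shortest path:
  1. fill(A) -> (A=3 B=8 C=0)
  2. pour(B -> C) -> (A=3 B=0 C=8)
  3. pour(A -> B) -> (A=0 B=3 C=8)
  4. fill(A) -> (A=3 B=3 C=8)
  5. pour(A -> B) -> (A=0 B=6 C=8)
  6. pour(C -> A) -> (A=3 B=6 C=5)
Reached target in 6 moves.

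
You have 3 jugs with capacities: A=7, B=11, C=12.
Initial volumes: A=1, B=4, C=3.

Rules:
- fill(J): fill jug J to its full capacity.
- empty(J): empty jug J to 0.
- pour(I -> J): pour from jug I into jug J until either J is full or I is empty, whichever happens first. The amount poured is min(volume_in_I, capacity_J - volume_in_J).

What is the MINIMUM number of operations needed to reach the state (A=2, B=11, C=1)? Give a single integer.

BFS from (A=1, B=4, C=3). One shortest path:
  1. fill(A) -> (A=7 B=4 C=3)
  2. pour(B -> C) -> (A=7 B=0 C=7)
  3. pour(A -> C) -> (A=2 B=0 C=12)
  4. pour(C -> B) -> (A=2 B=11 C=1)
Reached target in 4 moves.

Answer: 4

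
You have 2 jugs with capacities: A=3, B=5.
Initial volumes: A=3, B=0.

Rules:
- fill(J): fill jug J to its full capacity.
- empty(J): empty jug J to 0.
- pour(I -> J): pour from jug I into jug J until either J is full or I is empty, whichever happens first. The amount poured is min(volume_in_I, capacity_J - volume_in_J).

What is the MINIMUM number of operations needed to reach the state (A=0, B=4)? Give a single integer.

Answer: 7

Derivation:
BFS from (A=3, B=0). One shortest path:
  1. pour(A -> B) -> (A=0 B=3)
  2. fill(A) -> (A=3 B=3)
  3. pour(A -> B) -> (A=1 B=5)
  4. empty(B) -> (A=1 B=0)
  5. pour(A -> B) -> (A=0 B=1)
  6. fill(A) -> (A=3 B=1)
  7. pour(A -> B) -> (A=0 B=4)
Reached target in 7 moves.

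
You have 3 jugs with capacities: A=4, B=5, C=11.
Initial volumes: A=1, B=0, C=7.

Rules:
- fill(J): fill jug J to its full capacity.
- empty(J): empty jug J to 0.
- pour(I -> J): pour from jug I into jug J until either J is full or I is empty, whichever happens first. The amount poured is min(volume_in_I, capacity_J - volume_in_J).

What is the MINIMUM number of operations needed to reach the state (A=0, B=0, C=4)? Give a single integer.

Answer: 2

Derivation:
BFS from (A=1, B=0, C=7). One shortest path:
  1. pour(C -> A) -> (A=4 B=0 C=4)
  2. empty(A) -> (A=0 B=0 C=4)
Reached target in 2 moves.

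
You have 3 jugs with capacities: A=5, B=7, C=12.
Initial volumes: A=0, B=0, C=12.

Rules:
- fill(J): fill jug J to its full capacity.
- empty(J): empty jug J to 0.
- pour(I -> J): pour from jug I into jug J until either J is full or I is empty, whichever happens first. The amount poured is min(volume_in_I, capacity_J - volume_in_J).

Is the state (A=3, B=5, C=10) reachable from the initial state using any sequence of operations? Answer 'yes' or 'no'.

Answer: no

Derivation:
BFS explored all 360 reachable states.
Reachable set includes: (0,0,0), (0,0,1), (0,0,2), (0,0,3), (0,0,4), (0,0,5), (0,0,6), (0,0,7), (0,0,8), (0,0,9), (0,0,10), (0,0,11) ...
Target (A=3, B=5, C=10) not in reachable set → no.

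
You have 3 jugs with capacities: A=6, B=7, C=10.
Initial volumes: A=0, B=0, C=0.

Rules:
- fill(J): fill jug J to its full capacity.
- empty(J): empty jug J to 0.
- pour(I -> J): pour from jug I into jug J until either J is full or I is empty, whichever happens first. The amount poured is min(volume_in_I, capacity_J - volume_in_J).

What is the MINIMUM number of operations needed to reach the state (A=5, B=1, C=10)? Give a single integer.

Answer: 6

Derivation:
BFS from (A=0, B=0, C=0). One shortest path:
  1. fill(A) -> (A=6 B=0 C=0)
  2. fill(C) -> (A=6 B=0 C=10)
  3. pour(A -> B) -> (A=0 B=6 C=10)
  4. pour(C -> A) -> (A=6 B=6 C=4)
  5. pour(A -> B) -> (A=5 B=7 C=4)
  6. pour(B -> C) -> (A=5 B=1 C=10)
Reached target in 6 moves.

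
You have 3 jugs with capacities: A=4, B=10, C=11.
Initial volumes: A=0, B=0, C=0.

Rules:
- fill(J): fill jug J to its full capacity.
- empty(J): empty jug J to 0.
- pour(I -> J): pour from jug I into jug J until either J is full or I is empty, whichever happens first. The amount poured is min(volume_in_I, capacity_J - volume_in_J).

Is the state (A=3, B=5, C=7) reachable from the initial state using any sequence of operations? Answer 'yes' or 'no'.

Answer: no

Derivation:
BFS explored all 390 reachable states.
Reachable set includes: (0,0,0), (0,0,1), (0,0,2), (0,0,3), (0,0,4), (0,0,5), (0,0,6), (0,0,7), (0,0,8), (0,0,9), (0,0,10), (0,0,11) ...
Target (A=3, B=5, C=7) not in reachable set → no.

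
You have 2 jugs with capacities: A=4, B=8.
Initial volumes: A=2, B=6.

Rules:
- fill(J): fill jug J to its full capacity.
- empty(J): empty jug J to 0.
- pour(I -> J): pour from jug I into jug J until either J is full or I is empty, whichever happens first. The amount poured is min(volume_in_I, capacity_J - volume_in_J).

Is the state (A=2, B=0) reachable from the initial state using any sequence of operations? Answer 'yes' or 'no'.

BFS from (A=2, B=6):
  1. empty(B) -> (A=2 B=0)
Target reached → yes.

Answer: yes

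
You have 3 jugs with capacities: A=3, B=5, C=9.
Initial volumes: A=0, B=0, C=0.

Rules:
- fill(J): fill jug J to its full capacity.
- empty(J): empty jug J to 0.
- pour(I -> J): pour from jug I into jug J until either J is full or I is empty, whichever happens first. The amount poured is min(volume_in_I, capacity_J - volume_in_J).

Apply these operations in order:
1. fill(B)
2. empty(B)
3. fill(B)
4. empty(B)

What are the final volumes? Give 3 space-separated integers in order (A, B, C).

Answer: 0 0 0

Derivation:
Step 1: fill(B) -> (A=0 B=5 C=0)
Step 2: empty(B) -> (A=0 B=0 C=0)
Step 3: fill(B) -> (A=0 B=5 C=0)
Step 4: empty(B) -> (A=0 B=0 C=0)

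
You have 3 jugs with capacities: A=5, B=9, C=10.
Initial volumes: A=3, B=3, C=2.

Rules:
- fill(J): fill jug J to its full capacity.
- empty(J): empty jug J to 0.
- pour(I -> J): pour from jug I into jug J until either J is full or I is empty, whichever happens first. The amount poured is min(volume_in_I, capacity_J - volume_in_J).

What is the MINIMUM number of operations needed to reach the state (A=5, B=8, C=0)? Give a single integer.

Answer: 3

Derivation:
BFS from (A=3, B=3, C=2). One shortest path:
  1. pour(A -> B) -> (A=0 B=6 C=2)
  2. fill(A) -> (A=5 B=6 C=2)
  3. pour(C -> B) -> (A=5 B=8 C=0)
Reached target in 3 moves.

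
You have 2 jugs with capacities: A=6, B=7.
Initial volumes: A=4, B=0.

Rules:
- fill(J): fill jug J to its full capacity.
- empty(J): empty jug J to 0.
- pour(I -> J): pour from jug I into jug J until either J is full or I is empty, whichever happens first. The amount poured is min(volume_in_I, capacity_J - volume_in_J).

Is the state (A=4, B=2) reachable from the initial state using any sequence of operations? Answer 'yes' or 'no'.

Answer: no

Derivation:
BFS explored all 26 reachable states.
Reachable set includes: (0,0), (0,1), (0,2), (0,3), (0,4), (0,5), (0,6), (0,7), (1,0), (1,7), (2,0), (2,7) ...
Target (A=4, B=2) not in reachable set → no.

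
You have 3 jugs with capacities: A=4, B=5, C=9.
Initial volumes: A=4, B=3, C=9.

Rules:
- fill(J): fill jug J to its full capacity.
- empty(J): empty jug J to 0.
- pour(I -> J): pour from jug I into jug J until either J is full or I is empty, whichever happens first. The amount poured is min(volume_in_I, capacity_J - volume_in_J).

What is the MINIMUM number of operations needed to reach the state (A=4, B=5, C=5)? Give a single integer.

BFS from (A=4, B=3, C=9). One shortest path:
  1. empty(A) -> (A=0 B=3 C=9)
  2. fill(B) -> (A=0 B=5 C=9)
  3. pour(C -> A) -> (A=4 B=5 C=5)
Reached target in 3 moves.

Answer: 3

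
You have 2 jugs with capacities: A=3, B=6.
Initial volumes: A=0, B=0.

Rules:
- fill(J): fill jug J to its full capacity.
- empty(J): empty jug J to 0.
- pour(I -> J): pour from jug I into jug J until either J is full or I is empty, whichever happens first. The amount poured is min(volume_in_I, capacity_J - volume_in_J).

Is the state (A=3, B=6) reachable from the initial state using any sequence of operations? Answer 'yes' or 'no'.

Answer: yes

Derivation:
BFS from (A=0, B=0):
  1. fill(A) -> (A=3 B=0)
  2. fill(B) -> (A=3 B=6)
Target reached → yes.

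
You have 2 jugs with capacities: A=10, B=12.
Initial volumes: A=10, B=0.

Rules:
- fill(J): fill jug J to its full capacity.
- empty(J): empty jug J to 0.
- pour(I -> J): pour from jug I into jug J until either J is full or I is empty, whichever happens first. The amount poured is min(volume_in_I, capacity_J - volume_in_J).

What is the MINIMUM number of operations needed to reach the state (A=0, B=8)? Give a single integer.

BFS from (A=10, B=0). One shortest path:
  1. pour(A -> B) -> (A=0 B=10)
  2. fill(A) -> (A=10 B=10)
  3. pour(A -> B) -> (A=8 B=12)
  4. empty(B) -> (A=8 B=0)
  5. pour(A -> B) -> (A=0 B=8)
Reached target in 5 moves.

Answer: 5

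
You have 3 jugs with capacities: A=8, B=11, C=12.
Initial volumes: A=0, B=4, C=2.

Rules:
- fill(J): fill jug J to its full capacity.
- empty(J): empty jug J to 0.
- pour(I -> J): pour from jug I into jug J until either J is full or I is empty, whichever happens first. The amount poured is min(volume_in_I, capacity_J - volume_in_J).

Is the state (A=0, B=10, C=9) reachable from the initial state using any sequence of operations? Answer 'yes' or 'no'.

Answer: yes

Derivation:
BFS from (A=0, B=4, C=2):
  1. fill(A) -> (A=8 B=4 C=2)
  2. fill(B) -> (A=8 B=11 C=2)
  3. empty(C) -> (A=8 B=11 C=0)
  4. pour(B -> C) -> (A=8 B=0 C=11)
  5. pour(A -> C) -> (A=7 B=0 C=12)
  6. pour(C -> B) -> (A=7 B=11 C=1)
  7. pour(B -> A) -> (A=8 B=10 C=1)
  8. pour(A -> C) -> (A=0 B=10 C=9)
Target reached → yes.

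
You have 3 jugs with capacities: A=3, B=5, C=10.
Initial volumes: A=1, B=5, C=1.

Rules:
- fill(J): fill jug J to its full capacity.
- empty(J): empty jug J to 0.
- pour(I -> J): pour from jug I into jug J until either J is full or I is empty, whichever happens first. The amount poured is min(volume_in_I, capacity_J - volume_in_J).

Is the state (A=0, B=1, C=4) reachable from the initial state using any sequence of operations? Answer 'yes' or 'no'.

BFS from (A=1, B=5, C=1):
  1. empty(B) -> (A=1 B=0 C=1)
  2. pour(A -> B) -> (A=0 B=1 C=1)
  3. fill(A) -> (A=3 B=1 C=1)
  4. pour(A -> C) -> (A=0 B=1 C=4)
Target reached → yes.

Answer: yes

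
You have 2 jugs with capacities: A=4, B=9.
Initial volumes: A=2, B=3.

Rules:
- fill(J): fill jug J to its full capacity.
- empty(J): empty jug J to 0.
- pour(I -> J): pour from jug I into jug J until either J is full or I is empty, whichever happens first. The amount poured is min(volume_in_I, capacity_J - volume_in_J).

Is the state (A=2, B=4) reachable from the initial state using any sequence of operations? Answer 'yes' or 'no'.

BFS explored all 27 reachable states.
Reachable set includes: (0,0), (0,1), (0,2), (0,3), (0,4), (0,5), (0,6), (0,7), (0,8), (0,9), (1,0), (1,9) ...
Target (A=2, B=4) not in reachable set → no.

Answer: no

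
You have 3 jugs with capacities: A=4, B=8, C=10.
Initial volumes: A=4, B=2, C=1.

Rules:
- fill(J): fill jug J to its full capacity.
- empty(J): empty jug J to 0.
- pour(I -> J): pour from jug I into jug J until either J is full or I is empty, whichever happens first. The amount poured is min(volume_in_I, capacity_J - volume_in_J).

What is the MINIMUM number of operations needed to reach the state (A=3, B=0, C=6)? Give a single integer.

BFS from (A=4, B=2, C=1). One shortest path:
  1. empty(A) -> (A=0 B=2 C=1)
  2. pour(C -> B) -> (A=0 B=3 C=0)
  3. fill(C) -> (A=0 B=3 C=10)
  4. pour(C -> A) -> (A=4 B=3 C=6)
  5. empty(A) -> (A=0 B=3 C=6)
  6. pour(B -> A) -> (A=3 B=0 C=6)
Reached target in 6 moves.

Answer: 6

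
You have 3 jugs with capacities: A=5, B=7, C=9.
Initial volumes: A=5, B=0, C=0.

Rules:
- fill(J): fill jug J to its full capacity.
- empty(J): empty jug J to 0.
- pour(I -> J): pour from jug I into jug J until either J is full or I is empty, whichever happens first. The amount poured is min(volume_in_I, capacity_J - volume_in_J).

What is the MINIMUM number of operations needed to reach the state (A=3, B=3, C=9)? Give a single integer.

Answer: 6

Derivation:
BFS from (A=5, B=0, C=0). One shortest path:
  1. pour(A -> B) -> (A=0 B=5 C=0)
  2. fill(A) -> (A=5 B=5 C=0)
  3. pour(A -> C) -> (A=0 B=5 C=5)
  4. fill(A) -> (A=5 B=5 C=5)
  5. pour(A -> B) -> (A=3 B=7 C=5)
  6. pour(B -> C) -> (A=3 B=3 C=9)
Reached target in 6 moves.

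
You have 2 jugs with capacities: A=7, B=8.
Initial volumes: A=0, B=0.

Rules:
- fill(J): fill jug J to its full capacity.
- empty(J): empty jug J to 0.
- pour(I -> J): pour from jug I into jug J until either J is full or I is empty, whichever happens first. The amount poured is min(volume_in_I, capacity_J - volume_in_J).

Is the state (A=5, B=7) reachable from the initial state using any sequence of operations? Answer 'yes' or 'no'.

Answer: no

Derivation:
BFS explored all 30 reachable states.
Reachable set includes: (0,0), (0,1), (0,2), (0,3), (0,4), (0,5), (0,6), (0,7), (0,8), (1,0), (1,8), (2,0) ...
Target (A=5, B=7) not in reachable set → no.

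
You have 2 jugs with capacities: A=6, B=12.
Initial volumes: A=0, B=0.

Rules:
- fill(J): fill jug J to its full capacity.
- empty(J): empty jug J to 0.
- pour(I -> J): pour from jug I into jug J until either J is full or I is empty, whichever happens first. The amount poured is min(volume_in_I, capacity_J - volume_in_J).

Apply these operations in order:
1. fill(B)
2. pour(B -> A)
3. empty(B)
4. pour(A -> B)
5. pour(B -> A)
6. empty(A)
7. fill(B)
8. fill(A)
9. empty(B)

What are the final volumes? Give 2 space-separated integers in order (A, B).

Step 1: fill(B) -> (A=0 B=12)
Step 2: pour(B -> A) -> (A=6 B=6)
Step 3: empty(B) -> (A=6 B=0)
Step 4: pour(A -> B) -> (A=0 B=6)
Step 5: pour(B -> A) -> (A=6 B=0)
Step 6: empty(A) -> (A=0 B=0)
Step 7: fill(B) -> (A=0 B=12)
Step 8: fill(A) -> (A=6 B=12)
Step 9: empty(B) -> (A=6 B=0)

Answer: 6 0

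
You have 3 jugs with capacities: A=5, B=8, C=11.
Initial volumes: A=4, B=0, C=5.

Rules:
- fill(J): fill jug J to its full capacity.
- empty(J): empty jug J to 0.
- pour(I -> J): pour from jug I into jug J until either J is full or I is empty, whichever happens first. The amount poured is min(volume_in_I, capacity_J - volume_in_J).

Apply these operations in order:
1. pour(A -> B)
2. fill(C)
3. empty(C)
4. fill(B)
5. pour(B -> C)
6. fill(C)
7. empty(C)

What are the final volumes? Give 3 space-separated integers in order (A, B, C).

Step 1: pour(A -> B) -> (A=0 B=4 C=5)
Step 2: fill(C) -> (A=0 B=4 C=11)
Step 3: empty(C) -> (A=0 B=4 C=0)
Step 4: fill(B) -> (A=0 B=8 C=0)
Step 5: pour(B -> C) -> (A=0 B=0 C=8)
Step 6: fill(C) -> (A=0 B=0 C=11)
Step 7: empty(C) -> (A=0 B=0 C=0)

Answer: 0 0 0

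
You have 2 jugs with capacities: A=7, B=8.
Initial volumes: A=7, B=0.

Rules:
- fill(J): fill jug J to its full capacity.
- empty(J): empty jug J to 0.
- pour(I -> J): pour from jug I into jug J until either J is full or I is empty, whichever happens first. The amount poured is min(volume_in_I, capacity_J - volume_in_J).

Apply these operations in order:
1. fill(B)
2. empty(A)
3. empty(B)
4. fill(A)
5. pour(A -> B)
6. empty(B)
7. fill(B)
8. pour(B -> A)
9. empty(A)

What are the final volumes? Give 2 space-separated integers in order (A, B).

Answer: 0 1

Derivation:
Step 1: fill(B) -> (A=7 B=8)
Step 2: empty(A) -> (A=0 B=8)
Step 3: empty(B) -> (A=0 B=0)
Step 4: fill(A) -> (A=7 B=0)
Step 5: pour(A -> B) -> (A=0 B=7)
Step 6: empty(B) -> (A=0 B=0)
Step 7: fill(B) -> (A=0 B=8)
Step 8: pour(B -> A) -> (A=7 B=1)
Step 9: empty(A) -> (A=0 B=1)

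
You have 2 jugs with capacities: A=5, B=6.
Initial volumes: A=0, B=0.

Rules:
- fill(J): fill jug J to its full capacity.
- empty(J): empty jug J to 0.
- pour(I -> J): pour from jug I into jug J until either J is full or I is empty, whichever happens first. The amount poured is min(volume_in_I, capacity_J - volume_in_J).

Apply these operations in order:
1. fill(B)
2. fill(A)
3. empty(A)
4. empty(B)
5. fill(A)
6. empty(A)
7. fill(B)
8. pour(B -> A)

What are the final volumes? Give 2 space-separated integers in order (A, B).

Answer: 5 1

Derivation:
Step 1: fill(B) -> (A=0 B=6)
Step 2: fill(A) -> (A=5 B=6)
Step 3: empty(A) -> (A=0 B=6)
Step 4: empty(B) -> (A=0 B=0)
Step 5: fill(A) -> (A=5 B=0)
Step 6: empty(A) -> (A=0 B=0)
Step 7: fill(B) -> (A=0 B=6)
Step 8: pour(B -> A) -> (A=5 B=1)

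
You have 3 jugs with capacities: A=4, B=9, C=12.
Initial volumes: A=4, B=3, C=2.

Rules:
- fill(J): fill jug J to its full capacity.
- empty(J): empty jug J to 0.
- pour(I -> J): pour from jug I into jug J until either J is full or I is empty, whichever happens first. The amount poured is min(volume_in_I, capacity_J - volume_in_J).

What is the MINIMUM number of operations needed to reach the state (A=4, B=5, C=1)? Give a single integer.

BFS from (A=4, B=3, C=2). One shortest path:
  1. empty(A) -> (A=0 B=3 C=2)
  2. pour(B -> A) -> (A=3 B=0 C=2)
  3. fill(B) -> (A=3 B=9 C=2)
  4. pour(C -> A) -> (A=4 B=9 C=1)
  5. empty(A) -> (A=0 B=9 C=1)
  6. pour(B -> A) -> (A=4 B=5 C=1)
Reached target in 6 moves.

Answer: 6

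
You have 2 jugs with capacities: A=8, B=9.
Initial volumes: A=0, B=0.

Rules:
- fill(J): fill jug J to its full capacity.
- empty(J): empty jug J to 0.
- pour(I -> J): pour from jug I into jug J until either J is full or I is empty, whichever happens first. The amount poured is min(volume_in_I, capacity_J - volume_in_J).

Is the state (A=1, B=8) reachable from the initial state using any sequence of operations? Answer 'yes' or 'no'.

BFS explored all 34 reachable states.
Reachable set includes: (0,0), (0,1), (0,2), (0,3), (0,4), (0,5), (0,6), (0,7), (0,8), (0,9), (1,0), (1,9) ...
Target (A=1, B=8) not in reachable set → no.

Answer: no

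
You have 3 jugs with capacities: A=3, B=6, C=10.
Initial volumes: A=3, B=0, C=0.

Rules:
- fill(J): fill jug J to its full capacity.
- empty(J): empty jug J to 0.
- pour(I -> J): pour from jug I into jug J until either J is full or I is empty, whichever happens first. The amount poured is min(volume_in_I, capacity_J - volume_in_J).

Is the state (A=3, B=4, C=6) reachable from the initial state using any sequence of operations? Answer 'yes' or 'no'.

BFS from (A=3, B=0, C=0):
  1. fill(C) -> (A=3 B=0 C=10)
  2. pour(C -> B) -> (A=3 B=6 C=4)
  3. empty(B) -> (A=3 B=0 C=4)
  4. pour(C -> B) -> (A=3 B=4 C=0)
  5. pour(A -> B) -> (A=1 B=6 C=0)
  6. pour(B -> C) -> (A=1 B=0 C=6)
  7. fill(B) -> (A=1 B=6 C=6)
  8. pour(B -> A) -> (A=3 B=4 C=6)
Target reached → yes.

Answer: yes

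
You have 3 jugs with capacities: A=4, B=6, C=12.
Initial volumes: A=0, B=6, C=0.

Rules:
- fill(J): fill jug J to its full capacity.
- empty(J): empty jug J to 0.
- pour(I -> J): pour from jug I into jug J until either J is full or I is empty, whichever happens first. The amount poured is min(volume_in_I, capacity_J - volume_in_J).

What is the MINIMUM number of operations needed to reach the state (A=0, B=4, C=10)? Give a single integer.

Answer: 5

Derivation:
BFS from (A=0, B=6, C=0). One shortest path:
  1. fill(A) -> (A=4 B=6 C=0)
  2. pour(A -> C) -> (A=0 B=6 C=4)
  3. fill(A) -> (A=4 B=6 C=4)
  4. pour(B -> C) -> (A=4 B=0 C=10)
  5. pour(A -> B) -> (A=0 B=4 C=10)
Reached target in 5 moves.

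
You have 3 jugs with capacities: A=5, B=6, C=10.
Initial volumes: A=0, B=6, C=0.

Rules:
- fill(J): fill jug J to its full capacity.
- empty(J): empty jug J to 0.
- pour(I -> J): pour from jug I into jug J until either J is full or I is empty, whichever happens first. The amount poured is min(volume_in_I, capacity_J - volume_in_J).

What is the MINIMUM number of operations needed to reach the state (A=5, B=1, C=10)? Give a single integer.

BFS from (A=0, B=6, C=0). One shortest path:
  1. fill(C) -> (A=0 B=6 C=10)
  2. pour(B -> A) -> (A=5 B=1 C=10)
Reached target in 2 moves.

Answer: 2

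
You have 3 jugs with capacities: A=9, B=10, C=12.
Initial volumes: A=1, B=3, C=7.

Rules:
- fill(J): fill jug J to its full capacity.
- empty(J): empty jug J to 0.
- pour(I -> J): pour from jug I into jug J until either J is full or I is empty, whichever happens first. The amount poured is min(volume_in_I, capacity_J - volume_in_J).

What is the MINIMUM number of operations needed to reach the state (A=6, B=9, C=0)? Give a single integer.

BFS from (A=1, B=3, C=7). One shortest path:
  1. empty(A) -> (A=0 B=3 C=7)
  2. fill(C) -> (A=0 B=3 C=12)
  3. pour(B -> A) -> (A=3 B=0 C=12)
  4. pour(C -> A) -> (A=9 B=0 C=6)
  5. pour(A -> B) -> (A=0 B=9 C=6)
  6. pour(C -> A) -> (A=6 B=9 C=0)
Reached target in 6 moves.

Answer: 6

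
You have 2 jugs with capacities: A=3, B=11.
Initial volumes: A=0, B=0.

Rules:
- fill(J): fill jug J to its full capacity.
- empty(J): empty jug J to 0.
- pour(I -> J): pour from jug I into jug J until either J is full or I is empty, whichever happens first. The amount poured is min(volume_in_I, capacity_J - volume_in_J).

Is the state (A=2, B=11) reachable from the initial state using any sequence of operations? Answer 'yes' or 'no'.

BFS from (A=0, B=0):
  1. fill(B) -> (A=0 B=11)
  2. pour(B -> A) -> (A=3 B=8)
  3. empty(A) -> (A=0 B=8)
  4. pour(B -> A) -> (A=3 B=5)
  5. empty(A) -> (A=0 B=5)
  6. pour(B -> A) -> (A=3 B=2)
  7. empty(A) -> (A=0 B=2)
  8. pour(B -> A) -> (A=2 B=0)
  9. fill(B) -> (A=2 B=11)
Target reached → yes.

Answer: yes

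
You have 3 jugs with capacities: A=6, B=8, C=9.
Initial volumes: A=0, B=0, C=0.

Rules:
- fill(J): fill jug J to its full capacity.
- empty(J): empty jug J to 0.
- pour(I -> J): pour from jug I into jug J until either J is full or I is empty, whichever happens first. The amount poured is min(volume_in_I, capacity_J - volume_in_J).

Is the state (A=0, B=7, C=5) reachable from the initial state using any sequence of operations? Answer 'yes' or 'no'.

Answer: yes

Derivation:
BFS from (A=0, B=0, C=0):
  1. fill(C) -> (A=0 B=0 C=9)
  2. pour(C -> B) -> (A=0 B=8 C=1)
  3. pour(B -> A) -> (A=6 B=2 C=1)
  4. empty(A) -> (A=0 B=2 C=1)
  5. pour(B -> A) -> (A=2 B=0 C=1)
  6. pour(C -> B) -> (A=2 B=1 C=0)
  7. fill(C) -> (A=2 B=1 C=9)
  8. pour(C -> A) -> (A=6 B=1 C=5)
  9. pour(A -> B) -> (A=0 B=7 C=5)
Target reached → yes.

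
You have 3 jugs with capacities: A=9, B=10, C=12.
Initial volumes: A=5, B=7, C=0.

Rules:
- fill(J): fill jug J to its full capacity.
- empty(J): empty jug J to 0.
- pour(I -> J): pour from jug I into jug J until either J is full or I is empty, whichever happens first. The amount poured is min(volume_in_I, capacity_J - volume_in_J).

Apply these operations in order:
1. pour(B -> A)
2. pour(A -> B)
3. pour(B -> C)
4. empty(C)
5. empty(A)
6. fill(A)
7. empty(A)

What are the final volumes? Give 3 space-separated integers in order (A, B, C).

Answer: 0 0 0

Derivation:
Step 1: pour(B -> A) -> (A=9 B=3 C=0)
Step 2: pour(A -> B) -> (A=2 B=10 C=0)
Step 3: pour(B -> C) -> (A=2 B=0 C=10)
Step 4: empty(C) -> (A=2 B=0 C=0)
Step 5: empty(A) -> (A=0 B=0 C=0)
Step 6: fill(A) -> (A=9 B=0 C=0)
Step 7: empty(A) -> (A=0 B=0 C=0)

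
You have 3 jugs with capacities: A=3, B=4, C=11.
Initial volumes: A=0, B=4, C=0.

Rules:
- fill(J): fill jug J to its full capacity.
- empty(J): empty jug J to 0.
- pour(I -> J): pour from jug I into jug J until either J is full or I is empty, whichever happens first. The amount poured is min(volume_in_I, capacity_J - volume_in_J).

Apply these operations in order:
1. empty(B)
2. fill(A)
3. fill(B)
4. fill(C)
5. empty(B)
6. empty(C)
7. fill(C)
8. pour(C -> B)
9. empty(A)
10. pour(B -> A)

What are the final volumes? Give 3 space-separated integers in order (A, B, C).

Answer: 3 1 7

Derivation:
Step 1: empty(B) -> (A=0 B=0 C=0)
Step 2: fill(A) -> (A=3 B=0 C=0)
Step 3: fill(B) -> (A=3 B=4 C=0)
Step 4: fill(C) -> (A=3 B=4 C=11)
Step 5: empty(B) -> (A=3 B=0 C=11)
Step 6: empty(C) -> (A=3 B=0 C=0)
Step 7: fill(C) -> (A=3 B=0 C=11)
Step 8: pour(C -> B) -> (A=3 B=4 C=7)
Step 9: empty(A) -> (A=0 B=4 C=7)
Step 10: pour(B -> A) -> (A=3 B=1 C=7)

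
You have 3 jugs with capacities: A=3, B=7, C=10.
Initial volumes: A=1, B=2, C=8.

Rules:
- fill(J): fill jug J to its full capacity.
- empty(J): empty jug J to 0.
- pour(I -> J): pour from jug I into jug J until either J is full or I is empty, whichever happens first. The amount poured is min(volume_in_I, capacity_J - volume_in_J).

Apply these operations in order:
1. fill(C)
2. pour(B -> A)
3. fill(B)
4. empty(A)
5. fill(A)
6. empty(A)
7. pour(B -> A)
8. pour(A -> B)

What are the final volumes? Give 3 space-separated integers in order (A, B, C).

Answer: 0 7 10

Derivation:
Step 1: fill(C) -> (A=1 B=2 C=10)
Step 2: pour(B -> A) -> (A=3 B=0 C=10)
Step 3: fill(B) -> (A=3 B=7 C=10)
Step 4: empty(A) -> (A=0 B=7 C=10)
Step 5: fill(A) -> (A=3 B=7 C=10)
Step 6: empty(A) -> (A=0 B=7 C=10)
Step 7: pour(B -> A) -> (A=3 B=4 C=10)
Step 8: pour(A -> B) -> (A=0 B=7 C=10)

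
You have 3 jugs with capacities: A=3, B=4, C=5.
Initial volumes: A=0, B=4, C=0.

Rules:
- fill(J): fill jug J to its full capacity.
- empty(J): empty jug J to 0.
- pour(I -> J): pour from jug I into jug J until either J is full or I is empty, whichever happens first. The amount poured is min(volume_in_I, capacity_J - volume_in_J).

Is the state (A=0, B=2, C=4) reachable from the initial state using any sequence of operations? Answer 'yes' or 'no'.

Answer: yes

Derivation:
BFS from (A=0, B=4, C=0):
  1. fill(C) -> (A=0 B=4 C=5)
  2. pour(C -> A) -> (A=3 B=4 C=2)
  3. empty(A) -> (A=0 B=4 C=2)
  4. pour(C -> A) -> (A=2 B=4 C=0)
  5. pour(B -> C) -> (A=2 B=0 C=4)
  6. pour(A -> B) -> (A=0 B=2 C=4)
Target reached → yes.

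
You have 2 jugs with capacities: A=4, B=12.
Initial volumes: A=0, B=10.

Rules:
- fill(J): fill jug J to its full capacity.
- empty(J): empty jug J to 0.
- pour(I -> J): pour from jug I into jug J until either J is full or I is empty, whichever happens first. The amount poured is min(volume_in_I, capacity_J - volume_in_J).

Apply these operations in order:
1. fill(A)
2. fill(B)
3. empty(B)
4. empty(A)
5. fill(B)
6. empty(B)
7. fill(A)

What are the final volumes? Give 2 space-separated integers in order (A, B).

Answer: 4 0

Derivation:
Step 1: fill(A) -> (A=4 B=10)
Step 2: fill(B) -> (A=4 B=12)
Step 3: empty(B) -> (A=4 B=0)
Step 4: empty(A) -> (A=0 B=0)
Step 5: fill(B) -> (A=0 B=12)
Step 6: empty(B) -> (A=0 B=0)
Step 7: fill(A) -> (A=4 B=0)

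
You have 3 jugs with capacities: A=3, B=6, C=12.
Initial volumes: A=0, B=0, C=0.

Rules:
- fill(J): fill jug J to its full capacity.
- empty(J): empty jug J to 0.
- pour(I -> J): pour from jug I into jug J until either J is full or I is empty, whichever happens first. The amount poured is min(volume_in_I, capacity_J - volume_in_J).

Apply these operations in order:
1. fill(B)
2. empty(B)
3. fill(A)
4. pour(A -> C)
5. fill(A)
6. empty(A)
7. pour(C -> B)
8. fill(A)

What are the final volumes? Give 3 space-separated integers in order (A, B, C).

Answer: 3 3 0

Derivation:
Step 1: fill(B) -> (A=0 B=6 C=0)
Step 2: empty(B) -> (A=0 B=0 C=0)
Step 3: fill(A) -> (A=3 B=0 C=0)
Step 4: pour(A -> C) -> (A=0 B=0 C=3)
Step 5: fill(A) -> (A=3 B=0 C=3)
Step 6: empty(A) -> (A=0 B=0 C=3)
Step 7: pour(C -> B) -> (A=0 B=3 C=0)
Step 8: fill(A) -> (A=3 B=3 C=0)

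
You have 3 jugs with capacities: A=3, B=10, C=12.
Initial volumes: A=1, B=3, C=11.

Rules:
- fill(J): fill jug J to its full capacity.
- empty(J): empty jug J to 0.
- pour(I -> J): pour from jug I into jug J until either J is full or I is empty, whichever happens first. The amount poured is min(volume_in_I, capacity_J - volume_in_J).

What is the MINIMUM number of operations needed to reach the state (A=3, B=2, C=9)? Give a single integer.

BFS from (A=1, B=3, C=11). One shortest path:
  1. empty(A) -> (A=0 B=3 C=11)
  2. pour(B -> C) -> (A=0 B=2 C=12)
  3. pour(C -> A) -> (A=3 B=2 C=9)
Reached target in 3 moves.

Answer: 3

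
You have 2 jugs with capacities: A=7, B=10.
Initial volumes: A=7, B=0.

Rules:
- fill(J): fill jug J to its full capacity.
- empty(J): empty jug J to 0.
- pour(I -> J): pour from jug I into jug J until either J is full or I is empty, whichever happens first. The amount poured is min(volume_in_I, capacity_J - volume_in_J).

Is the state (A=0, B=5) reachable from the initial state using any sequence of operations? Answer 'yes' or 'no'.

Answer: yes

Derivation:
BFS from (A=7, B=0):
  1. pour(A -> B) -> (A=0 B=7)
  2. fill(A) -> (A=7 B=7)
  3. pour(A -> B) -> (A=4 B=10)
  4. empty(B) -> (A=4 B=0)
  5. pour(A -> B) -> (A=0 B=4)
  6. fill(A) -> (A=7 B=4)
  7. pour(A -> B) -> (A=1 B=10)
  8. empty(B) -> (A=1 B=0)
  9. pour(A -> B) -> (A=0 B=1)
  10. fill(A) -> (A=7 B=1)
  11. pour(A -> B) -> (A=0 B=8)
  12. fill(A) -> (A=7 B=8)
  13. pour(A -> B) -> (A=5 B=10)
  14. empty(B) -> (A=5 B=0)
  15. pour(A -> B) -> (A=0 B=5)
Target reached → yes.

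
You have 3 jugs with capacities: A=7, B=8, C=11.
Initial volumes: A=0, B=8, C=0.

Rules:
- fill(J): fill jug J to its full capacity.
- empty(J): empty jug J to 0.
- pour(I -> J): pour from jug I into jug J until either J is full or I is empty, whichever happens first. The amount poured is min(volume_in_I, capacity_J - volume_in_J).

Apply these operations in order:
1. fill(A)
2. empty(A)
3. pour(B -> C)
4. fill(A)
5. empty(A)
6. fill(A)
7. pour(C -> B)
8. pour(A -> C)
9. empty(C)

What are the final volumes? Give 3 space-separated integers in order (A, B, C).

Step 1: fill(A) -> (A=7 B=8 C=0)
Step 2: empty(A) -> (A=0 B=8 C=0)
Step 3: pour(B -> C) -> (A=0 B=0 C=8)
Step 4: fill(A) -> (A=7 B=0 C=8)
Step 5: empty(A) -> (A=0 B=0 C=8)
Step 6: fill(A) -> (A=7 B=0 C=8)
Step 7: pour(C -> B) -> (A=7 B=8 C=0)
Step 8: pour(A -> C) -> (A=0 B=8 C=7)
Step 9: empty(C) -> (A=0 B=8 C=0)

Answer: 0 8 0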